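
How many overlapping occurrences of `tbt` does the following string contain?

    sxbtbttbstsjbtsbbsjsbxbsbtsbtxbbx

Sliding a length-3 window over the 33 characters (31 positions):
  position 4–6: tbt

1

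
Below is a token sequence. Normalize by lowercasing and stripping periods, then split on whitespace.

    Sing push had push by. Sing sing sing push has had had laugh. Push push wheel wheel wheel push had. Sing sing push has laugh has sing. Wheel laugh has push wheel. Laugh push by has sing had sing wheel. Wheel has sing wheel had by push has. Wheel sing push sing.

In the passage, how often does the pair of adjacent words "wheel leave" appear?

0

Scanning the 51 overlapping bigram windows for "wheel leave":
  (none found)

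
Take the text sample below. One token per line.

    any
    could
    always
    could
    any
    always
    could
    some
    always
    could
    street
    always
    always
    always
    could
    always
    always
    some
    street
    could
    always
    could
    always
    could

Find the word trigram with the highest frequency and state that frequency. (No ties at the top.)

Trigram frequencies (highest first):
  could always could: 3
  always could always: 2
  any could always: 1
  always could any: 1
  could any always: 1
  any always could: 1
  … (13 more, each ≤ 1)

"could always could", 3 times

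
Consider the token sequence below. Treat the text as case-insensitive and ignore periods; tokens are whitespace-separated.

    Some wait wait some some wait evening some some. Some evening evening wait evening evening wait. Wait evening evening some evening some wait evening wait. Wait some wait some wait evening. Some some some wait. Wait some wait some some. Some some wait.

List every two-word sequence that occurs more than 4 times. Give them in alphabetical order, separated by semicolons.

some some; some wait; wait evening; wait some

Bigram counts meeting the condition (more than 4 times):
  some some: 8
  some wait: 8
  wait evening: 5
  wait some: 5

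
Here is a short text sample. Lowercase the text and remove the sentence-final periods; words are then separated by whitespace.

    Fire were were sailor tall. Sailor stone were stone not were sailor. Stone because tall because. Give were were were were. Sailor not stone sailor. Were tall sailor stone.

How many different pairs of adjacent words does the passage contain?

29 tokens → 28 bigram windows in total.
Repeated bigrams (each contributes count−1 duplicates):
  were were: 4
  sailor stone: 3
  were sailor: 3
  tall sailor: 2
8 duplicate windows → 28 − 8 = 20 distinct.

20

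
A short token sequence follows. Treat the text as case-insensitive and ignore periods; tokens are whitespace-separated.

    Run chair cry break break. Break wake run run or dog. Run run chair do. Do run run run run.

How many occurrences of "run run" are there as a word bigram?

5

Scanning the 19 overlapping bigram windows for "run run":
  position 8–9: run run
  position 12–13: run run
  position 17–18: run run
  position 18–19: run run
  position 19–20: run run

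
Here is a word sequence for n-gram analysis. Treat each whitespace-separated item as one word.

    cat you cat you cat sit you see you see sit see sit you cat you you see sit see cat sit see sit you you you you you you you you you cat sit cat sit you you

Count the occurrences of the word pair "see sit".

4

Scanning the 38 overlapping bigram windows for "see sit":
  position 10–11: see sit
  position 12–13: see sit
  position 18–19: see sit
  position 23–24: see sit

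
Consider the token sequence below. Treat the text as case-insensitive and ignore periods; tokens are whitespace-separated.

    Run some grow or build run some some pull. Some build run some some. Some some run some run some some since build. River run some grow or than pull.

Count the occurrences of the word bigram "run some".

6

Scanning the 29 overlapping bigram windows for "run some":
  position 1–2: run some
  position 6–7: run some
  position 12–13: run some
  position 17–18: run some
  position 19–20: run some
  position 25–26: run some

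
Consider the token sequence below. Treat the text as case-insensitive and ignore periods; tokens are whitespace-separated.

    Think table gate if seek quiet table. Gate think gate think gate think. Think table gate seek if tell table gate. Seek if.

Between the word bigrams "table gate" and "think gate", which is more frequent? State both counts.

"table gate": 4 occurrences
"think gate": 2 occurrences

"table gate" (4 vs 2)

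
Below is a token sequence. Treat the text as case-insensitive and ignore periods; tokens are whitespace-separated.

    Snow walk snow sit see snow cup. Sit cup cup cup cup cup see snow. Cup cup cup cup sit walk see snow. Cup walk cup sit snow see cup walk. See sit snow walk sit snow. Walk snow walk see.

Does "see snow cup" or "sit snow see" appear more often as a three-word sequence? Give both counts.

"see snow cup": 3 occurrences
"sit snow see": 1 occurrence

"see snow cup" (3 vs 1)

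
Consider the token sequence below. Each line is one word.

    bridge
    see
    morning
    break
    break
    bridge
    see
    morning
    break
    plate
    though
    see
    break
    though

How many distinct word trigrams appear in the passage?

10

14 tokens → 12 trigram windows in total.
Repeated trigrams (each contributes count−1 duplicates):
  bridge see morning: 2
  see morning break: 2
2 duplicate windows → 12 − 2 = 10 distinct.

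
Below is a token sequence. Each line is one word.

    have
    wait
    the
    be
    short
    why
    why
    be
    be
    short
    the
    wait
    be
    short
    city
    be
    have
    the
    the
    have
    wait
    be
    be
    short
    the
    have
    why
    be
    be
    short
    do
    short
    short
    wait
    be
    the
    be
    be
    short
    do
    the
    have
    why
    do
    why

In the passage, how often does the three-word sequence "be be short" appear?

4

Scanning the 43 overlapping trigram windows for "be be short":
  position 8–10: be be short
  position 22–24: be be short
  position 28–30: be be short
  position 37–39: be be short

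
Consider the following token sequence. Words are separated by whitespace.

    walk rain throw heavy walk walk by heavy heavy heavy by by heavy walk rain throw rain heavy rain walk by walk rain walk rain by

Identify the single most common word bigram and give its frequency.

"walk rain", 4 times

Bigram frequencies (highest first):
  walk rain: 4
  rain throw: 2
  heavy walk: 2
  walk by: 2
  by heavy: 2
  heavy heavy: 2
  … (10 more, each ≤ 2)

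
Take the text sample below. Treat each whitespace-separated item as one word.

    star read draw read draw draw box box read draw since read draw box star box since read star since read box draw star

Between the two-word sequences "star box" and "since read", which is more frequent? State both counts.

"star box": 1 occurrence
"since read": 3 occurrences

"since read" (3 vs 1)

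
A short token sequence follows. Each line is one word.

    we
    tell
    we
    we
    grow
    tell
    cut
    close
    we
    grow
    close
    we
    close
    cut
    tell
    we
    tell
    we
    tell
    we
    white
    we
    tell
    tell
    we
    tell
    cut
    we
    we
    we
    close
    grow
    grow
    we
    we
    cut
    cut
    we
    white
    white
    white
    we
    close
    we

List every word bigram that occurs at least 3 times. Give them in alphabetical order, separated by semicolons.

Bigram counts meeting the condition (at least 3 times):
  close we: 3
  tell we: 5
  we close: 3
  we tell: 5
  we we: 4

close we; tell we; we close; we tell; we we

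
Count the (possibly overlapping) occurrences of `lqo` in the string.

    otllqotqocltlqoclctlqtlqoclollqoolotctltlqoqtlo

5

Sliding a length-3 window over the 47 characters (45 positions):
  position 4–6: lqo
  position 13–15: lqo
  position 23–25: lqo
  position 30–32: lqo
  position 41–43: lqo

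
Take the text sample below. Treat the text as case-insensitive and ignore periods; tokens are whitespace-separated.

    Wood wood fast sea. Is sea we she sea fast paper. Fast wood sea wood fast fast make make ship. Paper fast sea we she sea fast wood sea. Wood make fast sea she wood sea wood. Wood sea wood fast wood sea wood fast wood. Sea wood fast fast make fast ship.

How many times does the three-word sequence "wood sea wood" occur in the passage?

6

Scanning the 51 overlapping trigram windows for "wood sea wood":
  position 13–15: wood sea wood
  position 28–30: wood sea wood
  position 35–37: wood sea wood
  position 38–40: wood sea wood
  position 42–44: wood sea wood
  position 46–48: wood sea wood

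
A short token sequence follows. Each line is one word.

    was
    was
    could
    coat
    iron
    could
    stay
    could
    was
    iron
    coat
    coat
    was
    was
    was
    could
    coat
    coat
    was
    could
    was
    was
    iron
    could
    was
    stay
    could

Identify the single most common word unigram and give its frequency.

"was", 10 times

Unigram frequencies (highest first):
  was: 10
  could: 7
  coat: 5
  iron: 3
  stay: 2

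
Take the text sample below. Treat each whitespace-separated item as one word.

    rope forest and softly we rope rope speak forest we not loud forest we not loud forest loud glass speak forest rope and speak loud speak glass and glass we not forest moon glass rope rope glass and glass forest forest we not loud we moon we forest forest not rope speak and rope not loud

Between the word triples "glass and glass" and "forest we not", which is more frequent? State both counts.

"forest we not" (3 vs 2)

"glass and glass": 2 occurrences
"forest we not": 3 occurrences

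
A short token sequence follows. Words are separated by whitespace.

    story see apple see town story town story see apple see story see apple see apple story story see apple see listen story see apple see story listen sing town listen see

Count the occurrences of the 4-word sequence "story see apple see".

Scanning the 29 overlapping 4-gram windows for "story see apple see":
  position 1–4: story see apple see
  position 8–11: story see apple see
  position 12–15: story see apple see
  position 18–21: story see apple see
  position 23–26: story see apple see

5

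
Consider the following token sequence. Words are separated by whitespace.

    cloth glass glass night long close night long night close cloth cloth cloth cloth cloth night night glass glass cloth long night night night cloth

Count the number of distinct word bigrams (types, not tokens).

16

25 tokens → 24 bigram windows in total.
Repeated bigrams (each contributes count−1 duplicates):
  cloth cloth: 4
  night night: 3
  glass glass: 2
  long night: 2
  night long: 2
8 duplicate windows → 24 − 8 = 16 distinct.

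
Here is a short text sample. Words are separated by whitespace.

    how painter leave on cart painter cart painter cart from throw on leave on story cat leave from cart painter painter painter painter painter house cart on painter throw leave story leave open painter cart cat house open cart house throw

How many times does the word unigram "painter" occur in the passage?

10

Scanning the 41 tokens for "painter":
  position 2: painter
  position 6: painter
  position 8: painter
  position 20: painter
  position 21: painter
  position 22: painter
  position 23: painter
  position 24: painter
  position 28: painter
  position 34: painter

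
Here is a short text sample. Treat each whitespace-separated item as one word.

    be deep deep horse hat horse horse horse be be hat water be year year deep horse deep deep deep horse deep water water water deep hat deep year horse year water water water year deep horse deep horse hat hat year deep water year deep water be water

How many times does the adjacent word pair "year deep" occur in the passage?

4

Scanning the 48 overlapping bigram windows for "year deep":
  position 15–16: year deep
  position 35–36: year deep
  position 42–43: year deep
  position 45–46: year deep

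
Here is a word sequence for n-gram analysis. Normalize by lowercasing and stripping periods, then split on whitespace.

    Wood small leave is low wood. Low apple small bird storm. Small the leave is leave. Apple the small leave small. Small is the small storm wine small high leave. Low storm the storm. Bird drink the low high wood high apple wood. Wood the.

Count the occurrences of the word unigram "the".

6

Scanning the 45 tokens for "the":
  position 13: the
  position 18: the
  position 24: the
  position 33: the
  position 37: the
  position 45: the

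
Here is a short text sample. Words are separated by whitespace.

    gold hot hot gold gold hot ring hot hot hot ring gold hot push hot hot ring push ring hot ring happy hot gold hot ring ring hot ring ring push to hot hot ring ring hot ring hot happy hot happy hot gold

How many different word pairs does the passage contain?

17

44 tokens → 43 bigram windows in total.
Repeated bigrams (each contributes count−1 duplicates):
  hot ring: 8
  hot hot: 5
  ring hot: 5
  gold hot: 4
  happy hot: 3
  hot gold: 3
  ring ring: 3
  hot happy: 2
  … (1 more repeated)
26 duplicate windows → 43 − 26 = 17 distinct.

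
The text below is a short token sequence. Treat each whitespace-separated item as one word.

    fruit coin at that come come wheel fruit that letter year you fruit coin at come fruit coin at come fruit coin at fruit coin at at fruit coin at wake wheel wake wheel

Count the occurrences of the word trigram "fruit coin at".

Scanning the 32 overlapping trigram windows for "fruit coin at":
  position 1–3: fruit coin at
  position 13–15: fruit coin at
  position 17–19: fruit coin at
  position 21–23: fruit coin at
  position 24–26: fruit coin at
  position 28–30: fruit coin at

6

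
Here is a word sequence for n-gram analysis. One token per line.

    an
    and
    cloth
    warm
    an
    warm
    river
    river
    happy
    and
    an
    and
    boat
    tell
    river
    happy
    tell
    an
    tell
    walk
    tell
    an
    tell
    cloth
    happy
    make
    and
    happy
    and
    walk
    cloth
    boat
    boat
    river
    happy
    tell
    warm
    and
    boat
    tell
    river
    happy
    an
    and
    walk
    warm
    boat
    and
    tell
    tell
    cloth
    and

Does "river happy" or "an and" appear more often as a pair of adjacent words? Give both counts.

"river happy" (4 vs 3)

"river happy": 4 occurrences
"an and": 3 occurrences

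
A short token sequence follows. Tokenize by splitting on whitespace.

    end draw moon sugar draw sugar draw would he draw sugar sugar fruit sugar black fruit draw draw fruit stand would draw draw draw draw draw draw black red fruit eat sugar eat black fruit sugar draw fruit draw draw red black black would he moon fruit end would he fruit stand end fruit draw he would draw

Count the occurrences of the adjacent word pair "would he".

3

Scanning the 57 overlapping bigram windows for "would he":
  position 8–9: would he
  position 44–45: would he
  position 49–50: would he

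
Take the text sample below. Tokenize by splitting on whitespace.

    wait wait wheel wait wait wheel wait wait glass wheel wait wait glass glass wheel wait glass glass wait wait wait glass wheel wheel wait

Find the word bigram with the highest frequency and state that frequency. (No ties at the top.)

"wait wait", 6 times

Bigram frequencies (highest first):
  wait wait: 6
  wheel wait: 5
  wait glass: 4
  glass wheel: 3
  wait wheel: 2
  glass glass: 2
  … (2 more, each ≤ 1)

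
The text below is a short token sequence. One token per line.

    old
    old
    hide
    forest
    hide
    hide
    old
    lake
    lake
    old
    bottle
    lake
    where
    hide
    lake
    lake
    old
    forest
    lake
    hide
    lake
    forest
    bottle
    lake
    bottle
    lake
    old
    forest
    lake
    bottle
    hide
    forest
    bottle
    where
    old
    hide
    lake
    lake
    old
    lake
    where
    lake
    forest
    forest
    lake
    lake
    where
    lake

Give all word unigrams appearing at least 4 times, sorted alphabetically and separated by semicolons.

Unigram counts meeting the condition (at least 4 times):
  bottle: 5
  forest: 7
  hide: 7
  lake: 17
  old: 8
  where: 4

bottle; forest; hide; lake; old; where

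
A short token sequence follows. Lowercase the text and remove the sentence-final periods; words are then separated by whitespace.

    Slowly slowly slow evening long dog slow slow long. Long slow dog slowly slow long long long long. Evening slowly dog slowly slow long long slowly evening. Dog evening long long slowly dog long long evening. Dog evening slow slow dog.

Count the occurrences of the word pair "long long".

Scanning the 40 overlapping bigram windows for "long long":
  position 9–10: long long
  position 15–16: long long
  position 16–17: long long
  position 17–18: long long
  position 24–25: long long
  position 30–31: long long
  position 34–35: long long

7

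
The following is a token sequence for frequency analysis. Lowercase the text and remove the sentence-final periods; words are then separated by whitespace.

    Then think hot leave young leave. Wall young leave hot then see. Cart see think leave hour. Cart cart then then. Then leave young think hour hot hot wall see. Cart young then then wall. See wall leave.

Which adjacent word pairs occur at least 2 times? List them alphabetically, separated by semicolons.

leave young; see cart; then then; wall see; young leave

Bigram counts meeting the condition (at least 2 times):
  leave young: 2
  see cart: 2
  then then: 3
  wall see: 2
  young leave: 2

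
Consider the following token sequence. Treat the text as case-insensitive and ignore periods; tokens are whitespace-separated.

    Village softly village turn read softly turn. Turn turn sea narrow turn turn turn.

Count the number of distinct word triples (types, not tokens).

14 tokens → 12 trigram windows in total.
Repeated trigrams (each contributes count−1 duplicates):
  turn turn turn: 2
1 duplicate windows → 12 − 1 = 11 distinct.

11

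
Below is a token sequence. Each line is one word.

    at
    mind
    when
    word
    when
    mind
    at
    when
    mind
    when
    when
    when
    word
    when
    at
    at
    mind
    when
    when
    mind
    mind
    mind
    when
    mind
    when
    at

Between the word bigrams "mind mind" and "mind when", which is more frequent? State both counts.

"mind mind": 2 occurrences
"mind when": 5 occurrences

"mind when" (5 vs 2)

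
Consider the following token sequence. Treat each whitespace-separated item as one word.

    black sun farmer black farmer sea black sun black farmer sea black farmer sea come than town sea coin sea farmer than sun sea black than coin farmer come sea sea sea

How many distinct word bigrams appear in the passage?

32 tokens → 31 bigram windows in total.
Repeated bigrams (each contributes count−1 duplicates):
  black farmer: 3
  farmer sea: 3
  sea black: 3
  black sun: 2
  sea sea: 2
8 duplicate windows → 31 − 8 = 23 distinct.

23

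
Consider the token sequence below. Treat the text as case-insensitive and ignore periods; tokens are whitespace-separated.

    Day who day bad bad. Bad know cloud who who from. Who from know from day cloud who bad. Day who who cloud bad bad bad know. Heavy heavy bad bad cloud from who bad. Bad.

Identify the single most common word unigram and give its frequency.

Unigram frequencies (highest first):
  bad: 11
  who: 8
  day: 4
  cloud: 4
  from: 4
  know: 3
  … (1 more, each ≤ 2)

"bad", 11 times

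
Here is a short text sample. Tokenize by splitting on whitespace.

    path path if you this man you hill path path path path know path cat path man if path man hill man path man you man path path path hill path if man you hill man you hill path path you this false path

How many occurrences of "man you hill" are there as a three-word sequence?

Scanning the 42 overlapping trigram windows for "man you hill":
  position 6–8: man you hill
  position 33–35: man you hill
  position 36–38: man you hill

3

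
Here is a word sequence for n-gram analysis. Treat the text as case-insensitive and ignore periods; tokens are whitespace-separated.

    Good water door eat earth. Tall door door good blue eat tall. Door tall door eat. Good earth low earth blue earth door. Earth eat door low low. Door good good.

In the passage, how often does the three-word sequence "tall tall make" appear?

0

Scanning the 29 overlapping trigram windows for "tall tall make":
  (none found)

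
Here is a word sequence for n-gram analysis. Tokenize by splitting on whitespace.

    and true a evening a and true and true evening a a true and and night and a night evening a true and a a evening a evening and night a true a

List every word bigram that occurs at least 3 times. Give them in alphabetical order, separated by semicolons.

a evening; a true; and true; evening a; true and

Bigram counts meeting the condition (at least 3 times):
  a evening: 3
  a true: 3
  and true: 3
  evening a: 4
  true and: 3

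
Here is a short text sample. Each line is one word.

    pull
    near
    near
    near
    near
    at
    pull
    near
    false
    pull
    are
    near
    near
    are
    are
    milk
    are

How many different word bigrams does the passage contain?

12

17 tokens → 16 bigram windows in total.
Repeated bigrams (each contributes count−1 duplicates):
  near near: 4
  pull near: 2
4 duplicate windows → 16 − 4 = 12 distinct.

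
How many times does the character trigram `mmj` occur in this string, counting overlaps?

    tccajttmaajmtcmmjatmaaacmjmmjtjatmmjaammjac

Sliding a length-3 window over the 43 characters (41 positions):
  position 15–17: mmj
  position 27–29: mmj
  position 34–36: mmj
  position 39–41: mmj

4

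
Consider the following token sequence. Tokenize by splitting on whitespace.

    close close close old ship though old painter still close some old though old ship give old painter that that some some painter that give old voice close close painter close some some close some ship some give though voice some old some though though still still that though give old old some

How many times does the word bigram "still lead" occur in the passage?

Scanning the 52 overlapping bigram windows for "still lead":
  (none found)

0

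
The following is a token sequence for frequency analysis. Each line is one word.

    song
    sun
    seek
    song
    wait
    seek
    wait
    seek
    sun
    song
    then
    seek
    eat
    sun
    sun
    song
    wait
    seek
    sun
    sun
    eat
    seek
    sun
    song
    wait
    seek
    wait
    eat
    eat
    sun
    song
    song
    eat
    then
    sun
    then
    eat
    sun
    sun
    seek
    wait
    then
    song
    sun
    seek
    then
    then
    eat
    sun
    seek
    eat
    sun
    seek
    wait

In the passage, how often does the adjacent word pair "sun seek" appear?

5

Scanning the 53 overlapping bigram windows for "sun seek":
  position 2–3: sun seek
  position 39–40: sun seek
  position 44–45: sun seek
  position 49–50: sun seek
  position 52–53: sun seek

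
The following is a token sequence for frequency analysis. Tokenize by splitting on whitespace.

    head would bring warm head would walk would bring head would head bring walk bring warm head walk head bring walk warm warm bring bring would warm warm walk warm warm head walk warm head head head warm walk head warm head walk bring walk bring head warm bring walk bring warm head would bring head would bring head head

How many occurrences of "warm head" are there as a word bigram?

6

Scanning the 59 overlapping bigram windows for "warm head":
  position 4–5: warm head
  position 16–17: warm head
  position 31–32: warm head
  position 34–35: warm head
  position 41–42: warm head
  position 52–53: warm head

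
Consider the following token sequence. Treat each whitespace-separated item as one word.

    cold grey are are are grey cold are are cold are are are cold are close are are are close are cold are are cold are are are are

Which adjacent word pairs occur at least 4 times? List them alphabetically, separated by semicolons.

Bigram counts meeting the condition (at least 4 times):
  are are: 11
  are cold: 4
  cold are: 5

are are; are cold; cold are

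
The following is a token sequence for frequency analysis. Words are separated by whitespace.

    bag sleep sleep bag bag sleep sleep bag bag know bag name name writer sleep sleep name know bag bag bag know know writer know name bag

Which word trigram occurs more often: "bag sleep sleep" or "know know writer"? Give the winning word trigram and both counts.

"bag sleep sleep": 2 occurrences
"know know writer": 1 occurrence

"bag sleep sleep" (2 vs 1)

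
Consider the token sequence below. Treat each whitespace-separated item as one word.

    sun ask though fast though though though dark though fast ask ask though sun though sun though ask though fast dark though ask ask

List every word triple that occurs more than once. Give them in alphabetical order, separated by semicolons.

ask though fast; though sun though

Trigram counts meeting the condition (more than once):
  ask though fast: 2
  though sun though: 2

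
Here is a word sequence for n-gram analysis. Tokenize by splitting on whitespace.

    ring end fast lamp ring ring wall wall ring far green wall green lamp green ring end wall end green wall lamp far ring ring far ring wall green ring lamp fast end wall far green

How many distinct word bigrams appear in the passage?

25

36 tokens → 35 bigram windows in total.
Repeated bigrams (each contributes count−1 duplicates):
  end wall: 2
  far green: 2
  far ring: 2
  green ring: 2
  green wall: 2
  ring end: 2
  ring far: 2
  ring ring: 2
  … (2 more repeated)
10 duplicate windows → 35 − 10 = 25 distinct.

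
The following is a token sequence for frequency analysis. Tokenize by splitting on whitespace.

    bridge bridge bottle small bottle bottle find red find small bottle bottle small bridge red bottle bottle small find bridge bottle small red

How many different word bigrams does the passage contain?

23 tokens → 22 bigram windows in total.
Repeated bigrams (each contributes count−1 duplicates):
  bottle small: 4
  bottle bottle: 3
  bridge bottle: 2
  small bottle: 2
7 duplicate windows → 22 − 7 = 15 distinct.

15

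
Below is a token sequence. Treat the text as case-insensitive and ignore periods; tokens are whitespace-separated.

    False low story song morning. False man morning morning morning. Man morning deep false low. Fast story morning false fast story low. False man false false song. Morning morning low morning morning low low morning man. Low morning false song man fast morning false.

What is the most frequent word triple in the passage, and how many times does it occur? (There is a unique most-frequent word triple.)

"morning morning low", 2 times

Trigram frequencies (highest first):
  morning morning low: 2
  false low story: 1
  low story song: 1
  story song morning: 1
  song morning false: 1
  morning false man: 1
  … (35 more, each ≤ 1)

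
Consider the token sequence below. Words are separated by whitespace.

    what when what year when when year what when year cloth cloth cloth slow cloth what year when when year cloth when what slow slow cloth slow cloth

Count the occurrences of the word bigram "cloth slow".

2

Scanning the 27 overlapping bigram windows for "cloth slow":
  position 13–14: cloth slow
  position 26–27: cloth slow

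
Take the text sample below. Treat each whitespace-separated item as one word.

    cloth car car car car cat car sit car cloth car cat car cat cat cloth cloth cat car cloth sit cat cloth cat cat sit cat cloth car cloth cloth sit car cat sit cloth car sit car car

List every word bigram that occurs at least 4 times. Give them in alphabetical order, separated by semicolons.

Bigram counts meeting the condition (at least 4 times):
  car car: 4
  car cat: 4
  cloth car: 4

car car; car cat; cloth car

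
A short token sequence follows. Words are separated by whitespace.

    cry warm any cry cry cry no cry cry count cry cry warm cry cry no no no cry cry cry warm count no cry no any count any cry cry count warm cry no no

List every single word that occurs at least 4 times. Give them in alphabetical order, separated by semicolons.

count; cry; no; warm

Unigram counts meeting the condition (at least 4 times):
  count: 4
  cry: 17
  no: 8
  warm: 4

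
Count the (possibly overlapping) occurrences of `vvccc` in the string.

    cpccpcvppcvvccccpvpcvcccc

Sliding a length-5 window over the 25 characters (21 positions):
  position 11–15: vvccc

1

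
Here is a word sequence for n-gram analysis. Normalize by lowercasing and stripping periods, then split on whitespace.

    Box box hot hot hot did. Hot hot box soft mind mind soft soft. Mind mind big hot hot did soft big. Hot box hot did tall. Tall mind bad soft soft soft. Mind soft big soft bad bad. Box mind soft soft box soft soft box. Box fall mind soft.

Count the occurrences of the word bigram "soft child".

Scanning the 50 overlapping bigram windows for "soft child":
  (none found)

0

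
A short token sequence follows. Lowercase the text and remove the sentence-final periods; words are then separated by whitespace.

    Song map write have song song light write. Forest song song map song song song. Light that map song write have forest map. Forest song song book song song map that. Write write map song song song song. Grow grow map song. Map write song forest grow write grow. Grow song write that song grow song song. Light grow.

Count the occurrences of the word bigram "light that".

1

Scanning the 58 overlapping bigram windows for "light that":
  position 16–17: light that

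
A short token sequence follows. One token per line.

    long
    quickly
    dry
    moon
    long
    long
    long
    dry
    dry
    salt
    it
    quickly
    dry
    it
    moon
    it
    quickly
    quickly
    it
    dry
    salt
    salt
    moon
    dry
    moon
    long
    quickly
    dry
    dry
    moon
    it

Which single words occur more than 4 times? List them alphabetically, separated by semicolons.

dry; it; long; moon; quickly

Unigram counts meeting the condition (more than 4 times):
  dry: 8
  it: 5
  long: 5
  moon: 5
  quickly: 5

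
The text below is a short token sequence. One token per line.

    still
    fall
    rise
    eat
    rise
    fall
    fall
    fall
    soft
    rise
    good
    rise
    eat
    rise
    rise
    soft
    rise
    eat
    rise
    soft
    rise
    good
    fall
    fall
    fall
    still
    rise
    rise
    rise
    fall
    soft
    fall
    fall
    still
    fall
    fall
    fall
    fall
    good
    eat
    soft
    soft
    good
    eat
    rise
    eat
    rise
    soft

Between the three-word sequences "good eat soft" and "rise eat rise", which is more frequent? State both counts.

"good eat soft": 1 occurrence
"rise eat rise": 4 occurrences

"rise eat rise" (4 vs 1)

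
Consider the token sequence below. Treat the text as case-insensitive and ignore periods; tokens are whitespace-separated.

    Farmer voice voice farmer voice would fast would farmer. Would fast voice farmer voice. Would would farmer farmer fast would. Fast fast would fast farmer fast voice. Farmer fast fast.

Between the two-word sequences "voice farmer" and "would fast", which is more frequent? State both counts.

"voice farmer": 3 occurrences
"would fast": 4 occurrences

"would fast" (4 vs 3)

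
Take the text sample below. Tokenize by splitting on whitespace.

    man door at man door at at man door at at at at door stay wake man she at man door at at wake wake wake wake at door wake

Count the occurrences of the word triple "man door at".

4

Scanning the 28 overlapping trigram windows for "man door at":
  position 1–3: man door at
  position 4–6: man door at
  position 8–10: man door at
  position 20–22: man door at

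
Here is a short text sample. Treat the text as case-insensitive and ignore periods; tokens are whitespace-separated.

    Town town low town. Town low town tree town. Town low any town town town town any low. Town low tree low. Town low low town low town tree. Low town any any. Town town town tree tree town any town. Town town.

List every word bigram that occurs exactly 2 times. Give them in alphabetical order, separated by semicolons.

tree low; tree town

Bigram counts meeting the condition (exactly 2 times):
  tree low: 2
  tree town: 2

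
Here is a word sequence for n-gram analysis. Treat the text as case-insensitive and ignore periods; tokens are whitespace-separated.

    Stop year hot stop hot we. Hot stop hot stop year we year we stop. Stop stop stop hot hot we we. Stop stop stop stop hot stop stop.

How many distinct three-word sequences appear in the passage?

29 tokens → 27 trigram windows in total.
Repeated trigrams (each contributes count−1 duplicates):
  stop stop stop: 4
  hot stop hot: 2
  stop hot stop: 2
  stop stop hot: 2
  we stop stop: 2
7 duplicate windows → 27 − 7 = 20 distinct.

20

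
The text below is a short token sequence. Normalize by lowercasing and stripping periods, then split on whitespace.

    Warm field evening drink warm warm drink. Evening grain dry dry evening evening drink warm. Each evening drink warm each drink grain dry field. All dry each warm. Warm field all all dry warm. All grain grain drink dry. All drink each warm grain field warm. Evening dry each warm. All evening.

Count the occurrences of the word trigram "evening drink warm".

3

Scanning the 50 overlapping trigram windows for "evening drink warm":
  position 3–5: evening drink warm
  position 13–15: evening drink warm
  position 17–19: evening drink warm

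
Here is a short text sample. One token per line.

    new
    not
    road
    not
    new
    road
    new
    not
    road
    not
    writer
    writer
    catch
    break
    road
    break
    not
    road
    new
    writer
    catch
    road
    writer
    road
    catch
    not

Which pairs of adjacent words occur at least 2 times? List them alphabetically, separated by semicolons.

Bigram counts meeting the condition (at least 2 times):
  new not: 2
  not road: 3
  road new: 2
  road not: 2
  writer catch: 2

new not; not road; road new; road not; writer catch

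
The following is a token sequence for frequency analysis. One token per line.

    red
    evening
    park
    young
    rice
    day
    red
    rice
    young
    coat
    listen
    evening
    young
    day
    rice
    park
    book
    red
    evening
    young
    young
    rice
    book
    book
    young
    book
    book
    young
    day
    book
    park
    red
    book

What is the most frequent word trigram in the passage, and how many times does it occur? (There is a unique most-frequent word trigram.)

Trigram frequencies (highest first):
  book book young: 2
  red evening park: 1
  evening park young: 1
  park young rice: 1
  young rice day: 1
  rice day red: 1
  … (24 more, each ≤ 1)

"book book young", 2 times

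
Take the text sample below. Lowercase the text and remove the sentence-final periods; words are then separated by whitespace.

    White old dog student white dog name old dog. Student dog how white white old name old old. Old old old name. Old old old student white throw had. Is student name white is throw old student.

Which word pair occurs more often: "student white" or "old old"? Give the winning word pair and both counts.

"student white": 2 occurrences
"old old": 6 occurrences

"old old" (6 vs 2)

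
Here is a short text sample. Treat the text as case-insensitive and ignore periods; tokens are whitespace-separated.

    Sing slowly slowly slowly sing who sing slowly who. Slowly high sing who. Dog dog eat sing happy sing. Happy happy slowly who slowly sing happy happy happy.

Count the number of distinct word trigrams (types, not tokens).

28 tokens → 26 trigram windows in total.
Repeated trigrams (each contributes count−1 duplicates):
  sing happy happy: 2
  slowly who slowly: 2
2 duplicate windows → 26 − 2 = 24 distinct.

24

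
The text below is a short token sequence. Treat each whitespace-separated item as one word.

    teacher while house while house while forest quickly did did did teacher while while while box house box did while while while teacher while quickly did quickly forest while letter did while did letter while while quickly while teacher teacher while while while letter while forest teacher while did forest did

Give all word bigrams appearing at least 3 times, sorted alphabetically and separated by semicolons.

Bigram counts meeting the condition (at least 3 times):
  teacher while: 5
  while while: 7

teacher while; while while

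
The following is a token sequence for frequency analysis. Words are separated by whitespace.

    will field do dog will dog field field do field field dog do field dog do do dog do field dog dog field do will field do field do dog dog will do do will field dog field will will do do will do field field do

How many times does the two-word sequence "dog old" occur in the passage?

0

Scanning the 46 overlapping bigram windows for "dog old":
  (none found)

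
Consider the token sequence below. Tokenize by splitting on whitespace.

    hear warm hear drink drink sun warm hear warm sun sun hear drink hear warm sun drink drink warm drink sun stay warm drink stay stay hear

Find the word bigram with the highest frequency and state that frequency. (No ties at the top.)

"hear warm", 3 times

Bigram frequencies (highest first):
  hear warm: 3
  warm hear: 2
  hear drink: 2
  drink drink: 2
  drink sun: 2
  warm sun: 2
  … (12 more, each ≤ 2)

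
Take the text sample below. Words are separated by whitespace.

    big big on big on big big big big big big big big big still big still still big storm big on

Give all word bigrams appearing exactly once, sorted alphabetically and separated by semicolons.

Bigram counts meeting the condition (exactly once):
  big storm: 1
  still still: 1
  storm big: 1

big storm; still still; storm big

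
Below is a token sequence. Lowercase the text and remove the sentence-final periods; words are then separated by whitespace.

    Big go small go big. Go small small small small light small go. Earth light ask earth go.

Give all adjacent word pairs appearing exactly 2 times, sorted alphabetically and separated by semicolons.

big go; go small; small go

Bigram counts meeting the condition (exactly 2 times):
  big go: 2
  go small: 2
  small go: 2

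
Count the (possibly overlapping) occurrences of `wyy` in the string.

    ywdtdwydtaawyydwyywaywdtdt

Sliding a length-3 window over the 26 characters (24 positions):
  position 12–14: wyy
  position 16–18: wyy

2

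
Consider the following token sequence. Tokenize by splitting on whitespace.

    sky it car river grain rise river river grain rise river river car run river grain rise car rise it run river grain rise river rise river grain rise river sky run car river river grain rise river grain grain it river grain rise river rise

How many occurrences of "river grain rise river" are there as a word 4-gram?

Scanning the 43 overlapping 4-gram windows for "river grain rise river":
  position 4–7: river grain rise river
  position 8–11: river grain rise river
  position 22–25: river grain rise river
  position 27–30: river grain rise river
  position 35–38: river grain rise river
  position 42–45: river grain rise river

6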